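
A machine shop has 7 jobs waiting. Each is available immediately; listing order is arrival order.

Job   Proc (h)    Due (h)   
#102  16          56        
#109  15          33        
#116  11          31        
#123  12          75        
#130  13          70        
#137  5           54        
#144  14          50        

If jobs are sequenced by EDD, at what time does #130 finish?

EDD (increasing due date): #116 #109 #144 #137 #102 #130 #123.
#116: 0→11
#109: 11→26
#144: 26→40
#137: 40→45
#102: 45→61
#130: 61→74

74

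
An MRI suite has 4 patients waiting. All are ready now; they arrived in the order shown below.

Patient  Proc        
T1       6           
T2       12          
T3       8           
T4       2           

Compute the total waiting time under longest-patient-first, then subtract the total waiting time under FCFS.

LPT (decreasing processing time): T2 T3 T1 T4.
T2: waits 0, runs 0→12
T3: waits 12, runs 12→20
T1: waits 20, runs 20→26
T4: waits 26, runs 26→28
Sum = 0+12+20+26 = 58.
FIFO (arrival order): T1 T2 T3 T4.
T1: waits 0, runs 0→6
T2: waits 6, runs 6→18
T3: waits 18, runs 18→26
T4: waits 26, runs 26→28
Sum = 0+6+18+26 = 50.
Difference = 58 − 50 = 8.

8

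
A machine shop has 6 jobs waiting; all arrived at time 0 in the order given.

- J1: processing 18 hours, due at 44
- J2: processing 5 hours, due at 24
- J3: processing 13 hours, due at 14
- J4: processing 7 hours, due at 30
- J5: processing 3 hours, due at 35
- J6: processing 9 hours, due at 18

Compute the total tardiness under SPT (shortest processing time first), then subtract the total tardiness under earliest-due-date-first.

SPT (increasing processing time): J5 J2 J4 J6 J3 J1.
J5: 0→3, due 35, tardiness 0
J2: 3→8, due 24, tardiness 0
J4: 8→15, due 30, tardiness 0
J6: 15→24, due 18, tardiness 6
J3: 24→37, due 14, tardiness 23
J1: 37→55, due 44, tardiness 11
Sum = 0+0+0+6+23+11 = 40.
EDD (increasing due date): J3 J6 J2 J4 J5 J1.
J3: 0→13, due 14, tardiness 0
J6: 13→22, due 18, tardiness 4
J2: 22→27, due 24, tardiness 3
J4: 27→34, due 30, tardiness 4
J5: 34→37, due 35, tardiness 2
J1: 37→55, due 44, tardiness 11
Sum = 0+4+3+4+2+11 = 24.
Difference = 40 − 24 = 16.

16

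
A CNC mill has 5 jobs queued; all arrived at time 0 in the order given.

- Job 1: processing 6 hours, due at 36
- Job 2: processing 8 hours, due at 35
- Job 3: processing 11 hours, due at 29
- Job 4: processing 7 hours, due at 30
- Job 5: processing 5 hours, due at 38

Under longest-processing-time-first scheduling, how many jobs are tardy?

0

LPT (decreasing processing time): Job 3 Job 2 Job 4 Job 1 Job 5.
Job 3: 0→11, due 29, tardiness 0
Job 2: 11→19, due 35, tardiness 0
Job 4: 19→26, due 30, tardiness 0
Job 1: 26→32, due 36, tardiness 0
Job 5: 32→37, due 38, tardiness 0
Late jobs: 0.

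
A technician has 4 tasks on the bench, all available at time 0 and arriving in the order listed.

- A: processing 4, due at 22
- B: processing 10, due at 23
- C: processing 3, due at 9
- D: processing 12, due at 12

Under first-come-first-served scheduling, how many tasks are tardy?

FIFO (arrival order): A B C D.
A: 0→4, due 22, tardiness 0
B: 4→14, due 23, tardiness 0
C: 14→17, due 9, tardiness 8
D: 17→29, due 12, tardiness 17
Late tasks: 2.

2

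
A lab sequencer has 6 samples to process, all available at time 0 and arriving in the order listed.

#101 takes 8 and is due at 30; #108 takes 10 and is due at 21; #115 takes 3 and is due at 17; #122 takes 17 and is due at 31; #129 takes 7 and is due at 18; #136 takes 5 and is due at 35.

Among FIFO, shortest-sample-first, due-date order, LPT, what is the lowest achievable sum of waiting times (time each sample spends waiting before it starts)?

FIFO (arrival order): #101 #108 #115 #122 #129 #136.
#101: waits 0, runs 0→8
#108: waits 8, runs 8→18
#115: waits 18, runs 18→21
#122: waits 21, runs 21→38
#129: waits 38, runs 38→45
#136: waits 45, runs 45→50
Sum = 0+8+18+21+38+45 = 130.
SPT (increasing processing time): #115 #136 #129 #101 #108 #122.
#115: waits 0, runs 0→3
#136: waits 3, runs 3→8
#129: waits 8, runs 8→15
#101: waits 15, runs 15→23
#108: waits 23, runs 23→33
#122: waits 33, runs 33→50
Sum = 0+3+8+15+23+33 = 82.
EDD (increasing due date): #115 #129 #108 #101 #122 #136.
#115: waits 0, runs 0→3
#129: waits 3, runs 3→10
#108: waits 10, runs 10→20
#101: waits 20, runs 20→28
#122: waits 28, runs 28→45
#136: waits 45, runs 45→50
Sum = 0+3+10+20+28+45 = 106.
LPT (decreasing processing time): #122 #108 #101 #129 #136 #115.
#122: waits 0, runs 0→17
#108: waits 17, runs 17→27
#101: waits 27, runs 27→35
#129: waits 35, runs 35→42
#136: waits 42, runs 42→47
#115: waits 47, runs 47→50
Sum = 0+17+27+35+42+47 = 168.
FIFO 130, SPT 82, EDD 106, LPT 168 → minimum 82.

82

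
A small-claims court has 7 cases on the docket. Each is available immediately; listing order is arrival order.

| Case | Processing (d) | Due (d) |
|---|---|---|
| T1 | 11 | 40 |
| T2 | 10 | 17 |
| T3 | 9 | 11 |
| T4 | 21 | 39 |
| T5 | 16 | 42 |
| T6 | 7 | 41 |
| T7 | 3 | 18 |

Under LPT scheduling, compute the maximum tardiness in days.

LPT (decreasing processing time): T4 T5 T1 T2 T3 T6 T7.
T4: 0→21, due 39, tardiness 0
T5: 21→37, due 42, tardiness 0
T1: 37→48, due 40, tardiness 8
T2: 48→58, due 17, tardiness 41
T3: 58→67, due 11, tardiness 56
T6: 67→74, due 41, tardiness 33
T7: 74→77, due 18, tardiness 59
Maximum = 59.

59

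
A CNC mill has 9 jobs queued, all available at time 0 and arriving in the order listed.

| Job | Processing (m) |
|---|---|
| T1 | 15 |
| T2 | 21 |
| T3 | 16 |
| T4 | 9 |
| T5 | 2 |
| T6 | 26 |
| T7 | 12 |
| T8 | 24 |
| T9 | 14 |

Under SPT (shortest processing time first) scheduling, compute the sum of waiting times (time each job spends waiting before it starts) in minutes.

395

SPT (increasing processing time): T5 T4 T7 T9 T1 T3 T2 T8 T6.
T5: waits 0, runs 0→2
T4: waits 2, runs 2→11
T7: waits 11, runs 11→23
T9: waits 23, runs 23→37
T1: waits 37, runs 37→52
T3: waits 52, runs 52→68
T2: waits 68, runs 68→89
T8: waits 89, runs 89→113
T6: waits 113, runs 113→139
Sum = 0+2+11+23+37+52+68+89+113 = 395.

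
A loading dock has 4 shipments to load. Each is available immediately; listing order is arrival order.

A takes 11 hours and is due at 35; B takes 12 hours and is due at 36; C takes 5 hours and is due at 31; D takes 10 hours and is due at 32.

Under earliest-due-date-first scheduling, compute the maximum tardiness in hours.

2

EDD (increasing due date): C D A B.
C: 0→5, due 31, tardiness 0
D: 5→15, due 32, tardiness 0
A: 15→26, due 35, tardiness 0
B: 26→38, due 36, tardiness 2
Maximum = 2.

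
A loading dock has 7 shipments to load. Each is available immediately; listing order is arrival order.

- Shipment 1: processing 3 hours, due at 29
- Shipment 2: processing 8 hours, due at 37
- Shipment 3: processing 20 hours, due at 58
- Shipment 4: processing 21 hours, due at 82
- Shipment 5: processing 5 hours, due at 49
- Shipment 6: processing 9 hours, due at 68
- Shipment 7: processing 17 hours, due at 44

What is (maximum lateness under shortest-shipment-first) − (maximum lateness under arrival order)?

-35

SPT (increasing processing time): Shipment 1 Shipment 5 Shipment 2 Shipment 6 Shipment 7 Shipment 3 Shipment 4.
Shipment 1: 0→3, due 29, lateness -26
Shipment 5: 3→8, due 49, lateness -41
Shipment 2: 8→16, due 37, lateness -21
Shipment 6: 16→25, due 68, lateness -43
Shipment 7: 25→42, due 44, lateness -2
Shipment 3: 42→62, due 58, lateness 4
Shipment 4: 62→83, due 82, lateness 1
Maximum = 4.
FIFO (arrival order): Shipment 1 Shipment 2 Shipment 3 Shipment 4 Shipment 5 Shipment 6 Shipment 7.
Shipment 1: 0→3, due 29, lateness -26
Shipment 2: 3→11, due 37, lateness -26
Shipment 3: 11→31, due 58, lateness -27
Shipment 4: 31→52, due 82, lateness -30
Shipment 5: 52→57, due 49, lateness 8
Shipment 6: 57→66, due 68, lateness -2
Shipment 7: 66→83, due 44, lateness 39
Maximum = 39.
Difference = 4 − 39 = -35.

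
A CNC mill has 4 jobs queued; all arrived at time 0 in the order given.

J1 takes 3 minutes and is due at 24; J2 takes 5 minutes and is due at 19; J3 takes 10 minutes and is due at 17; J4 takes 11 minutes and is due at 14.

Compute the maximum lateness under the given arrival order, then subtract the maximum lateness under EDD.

FIFO (arrival order): J1 J2 J3 J4.
J1: 0→3, due 24, lateness -21
J2: 3→8, due 19, lateness -11
J3: 8→18, due 17, lateness 1
J4: 18→29, due 14, lateness 15
Maximum = 15.
EDD (increasing due date): J4 J3 J2 J1.
J4: 0→11, due 14, lateness -3
J3: 11→21, due 17, lateness 4
J2: 21→26, due 19, lateness 7
J1: 26→29, due 24, lateness 5
Maximum = 7.
Difference = 15 − 7 = 8.

8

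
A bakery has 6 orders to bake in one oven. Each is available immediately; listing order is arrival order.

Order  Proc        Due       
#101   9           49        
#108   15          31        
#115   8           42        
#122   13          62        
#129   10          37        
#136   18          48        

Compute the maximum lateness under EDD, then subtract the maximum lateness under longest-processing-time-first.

-20

EDD (increasing due date): #108 #129 #115 #136 #101 #122.
#108: 0→15, due 31, lateness -16
#129: 15→25, due 37, lateness -12
#115: 25→33, due 42, lateness -9
#136: 33→51, due 48, lateness 3
#101: 51→60, due 49, lateness 11
#122: 60→73, due 62, lateness 11
Maximum = 11.
LPT (decreasing processing time): #136 #108 #122 #129 #101 #115.
#136: 0→18, due 48, lateness -30
#108: 18→33, due 31, lateness 2
#122: 33→46, due 62, lateness -16
#129: 46→56, due 37, lateness 19
#101: 56→65, due 49, lateness 16
#115: 65→73, due 42, lateness 31
Maximum = 31.
Difference = 11 − 31 = -20.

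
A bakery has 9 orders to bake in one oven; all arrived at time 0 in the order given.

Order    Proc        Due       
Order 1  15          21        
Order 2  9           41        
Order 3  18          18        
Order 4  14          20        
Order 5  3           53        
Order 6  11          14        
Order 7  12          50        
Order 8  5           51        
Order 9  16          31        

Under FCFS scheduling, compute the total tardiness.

262

FIFO (arrival order): Order 1 Order 2 Order 3 Order 4 Order 5 Order 6 Order 7 Order 8 Order 9.
Order 1: 0→15, due 21, tardiness 0
Order 2: 15→24, due 41, tardiness 0
Order 3: 24→42, due 18, tardiness 24
Order 4: 42→56, due 20, tardiness 36
Order 5: 56→59, due 53, tardiness 6
Order 6: 59→70, due 14, tardiness 56
Order 7: 70→82, due 50, tardiness 32
Order 8: 82→87, due 51, tardiness 36
Order 9: 87→103, due 31, tardiness 72
Sum = 0+0+24+36+6+56+32+36+72 = 262.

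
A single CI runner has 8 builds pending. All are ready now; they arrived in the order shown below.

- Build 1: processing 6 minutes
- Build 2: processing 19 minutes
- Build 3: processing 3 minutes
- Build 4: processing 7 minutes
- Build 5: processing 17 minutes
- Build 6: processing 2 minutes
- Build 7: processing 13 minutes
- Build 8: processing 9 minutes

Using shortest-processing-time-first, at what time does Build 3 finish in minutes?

SPT (increasing processing time): Build 6 Build 3 Build 1 Build 4 Build 8 Build 7 Build 5 Build 2.
Build 6: 0→2
Build 3: 2→5

5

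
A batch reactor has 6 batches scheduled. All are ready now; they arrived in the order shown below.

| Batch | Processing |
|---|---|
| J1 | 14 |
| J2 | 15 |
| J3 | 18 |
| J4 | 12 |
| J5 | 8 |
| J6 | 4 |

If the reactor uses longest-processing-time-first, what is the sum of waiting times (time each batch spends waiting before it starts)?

224

LPT (decreasing processing time): J3 J2 J1 J4 J5 J6.
J3: waits 0, runs 0→18
J2: waits 18, runs 18→33
J1: waits 33, runs 33→47
J4: waits 47, runs 47→59
J5: waits 59, runs 59→67
J6: waits 67, runs 67→71
Sum = 0+18+33+47+59+67 = 224.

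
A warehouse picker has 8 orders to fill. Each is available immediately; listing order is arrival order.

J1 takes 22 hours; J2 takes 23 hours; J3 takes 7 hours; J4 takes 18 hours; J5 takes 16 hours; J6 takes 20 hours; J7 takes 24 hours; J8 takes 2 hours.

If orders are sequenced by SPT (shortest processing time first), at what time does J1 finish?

85

SPT (increasing processing time): J8 J3 J5 J4 J6 J1 J2 J7.
J8: 0→2
J3: 2→9
J5: 9→25
J4: 25→43
J6: 43→63
J1: 63→85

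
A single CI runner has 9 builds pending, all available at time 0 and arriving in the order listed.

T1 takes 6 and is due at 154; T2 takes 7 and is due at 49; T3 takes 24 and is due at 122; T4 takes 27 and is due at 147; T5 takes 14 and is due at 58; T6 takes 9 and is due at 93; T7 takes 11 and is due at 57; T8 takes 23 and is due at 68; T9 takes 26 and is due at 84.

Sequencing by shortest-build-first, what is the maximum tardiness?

SPT (increasing processing time): T1 T2 T6 T7 T5 T8 T3 T9 T4.
T1: 0→6, due 154, tardiness 0
T2: 6→13, due 49, tardiness 0
T6: 13→22, due 93, tardiness 0
T7: 22→33, due 57, tardiness 0
T5: 33→47, due 58, tardiness 0
T8: 47→70, due 68, tardiness 2
T3: 70→94, due 122, tardiness 0
T9: 94→120, due 84, tardiness 36
T4: 120→147, due 147, tardiness 0
Maximum = 36.

36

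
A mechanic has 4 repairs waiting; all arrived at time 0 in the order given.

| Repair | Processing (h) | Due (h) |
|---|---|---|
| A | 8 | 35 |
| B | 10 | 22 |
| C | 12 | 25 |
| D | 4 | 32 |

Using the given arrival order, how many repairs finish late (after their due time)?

2

FIFO (arrival order): A B C D.
A: 0→8, due 35, tardiness 0
B: 8→18, due 22, tardiness 0
C: 18→30, due 25, tardiness 5
D: 30→34, due 32, tardiness 2
Late repairs: 2.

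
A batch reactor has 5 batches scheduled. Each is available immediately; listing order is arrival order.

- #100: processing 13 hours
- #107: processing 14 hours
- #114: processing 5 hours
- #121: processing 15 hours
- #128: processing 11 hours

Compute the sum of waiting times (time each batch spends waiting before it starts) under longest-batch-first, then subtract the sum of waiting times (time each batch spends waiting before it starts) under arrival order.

LPT (decreasing processing time): #121 #107 #100 #128 #114.
#121: waits 0, runs 0→15
#107: waits 15, runs 15→29
#100: waits 29, runs 29→42
#128: waits 42, runs 42→53
#114: waits 53, runs 53→58
Sum = 0+15+29+42+53 = 139.
FIFO (arrival order): #100 #107 #114 #121 #128.
#100: waits 0, runs 0→13
#107: waits 13, runs 13→27
#114: waits 27, runs 27→32
#121: waits 32, runs 32→47
#128: waits 47, runs 47→58
Sum = 0+13+27+32+47 = 119.
Difference = 139 − 119 = 20.

20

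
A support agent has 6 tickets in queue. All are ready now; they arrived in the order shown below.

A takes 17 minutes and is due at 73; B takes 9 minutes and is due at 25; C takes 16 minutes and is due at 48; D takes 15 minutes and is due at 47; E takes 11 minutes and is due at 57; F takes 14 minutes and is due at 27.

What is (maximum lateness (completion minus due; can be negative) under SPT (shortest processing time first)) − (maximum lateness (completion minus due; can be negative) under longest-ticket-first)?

SPT (increasing processing time): B E F D C A.
B: 0→9, due 25, lateness -16
E: 9→20, due 57, lateness -37
F: 20→34, due 27, lateness 7
D: 34→49, due 47, lateness 2
C: 49→65, due 48, lateness 17
A: 65→82, due 73, lateness 9
Maximum = 17.
LPT (decreasing processing time): A C D F E B.
A: 0→17, due 73, lateness -56
C: 17→33, due 48, lateness -15
D: 33→48, due 47, lateness 1
F: 48→62, due 27, lateness 35
E: 62→73, due 57, lateness 16
B: 73→82, due 25, lateness 57
Maximum = 57.
Difference = 17 − 57 = -40.

-40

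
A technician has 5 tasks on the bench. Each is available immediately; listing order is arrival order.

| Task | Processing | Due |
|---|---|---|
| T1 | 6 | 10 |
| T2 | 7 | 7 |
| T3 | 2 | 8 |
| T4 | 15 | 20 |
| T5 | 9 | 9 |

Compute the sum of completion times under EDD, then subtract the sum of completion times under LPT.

EDD (increasing due date): T2 T3 T5 T1 T4.
T2: 0→7
T3: 7→9
T5: 9→18
T1: 18→24
T4: 24→39
Sum = 7+9+18+24+39 = 97.
LPT (decreasing processing time): T4 T5 T2 T1 T3.
T4: 0→15
T5: 15→24
T2: 24→31
T1: 31→37
T3: 37→39
Sum = 15+24+31+37+39 = 146.
Difference = 97 − 146 = -49.

-49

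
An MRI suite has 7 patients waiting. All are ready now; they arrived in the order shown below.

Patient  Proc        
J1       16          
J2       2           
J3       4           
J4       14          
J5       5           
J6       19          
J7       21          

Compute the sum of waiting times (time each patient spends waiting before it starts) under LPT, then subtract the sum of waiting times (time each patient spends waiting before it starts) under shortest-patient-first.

196

LPT (decreasing processing time): J7 J6 J1 J4 J5 J3 J2.
J7: waits 0, runs 0→21
J6: waits 21, runs 21→40
J1: waits 40, runs 40→56
J4: waits 56, runs 56→70
J5: waits 70, runs 70→75
J3: waits 75, runs 75→79
J2: waits 79, runs 79→81
Sum = 0+21+40+56+70+75+79 = 341.
SPT (increasing processing time): J2 J3 J5 J4 J1 J6 J7.
J2: waits 0, runs 0→2
J3: waits 2, runs 2→6
J5: waits 6, runs 6→11
J4: waits 11, runs 11→25
J1: waits 25, runs 25→41
J6: waits 41, runs 41→60
J7: waits 60, runs 60→81
Sum = 0+2+6+11+25+41+60 = 145.
Difference = 341 − 145 = 196.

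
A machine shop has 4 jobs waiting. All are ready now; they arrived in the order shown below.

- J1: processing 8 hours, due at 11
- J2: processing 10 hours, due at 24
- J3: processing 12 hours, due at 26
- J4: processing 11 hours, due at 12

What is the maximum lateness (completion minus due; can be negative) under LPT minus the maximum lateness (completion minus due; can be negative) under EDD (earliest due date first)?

LPT (decreasing processing time): J3 J4 J2 J1.
J3: 0→12, due 26, lateness -14
J4: 12→23, due 12, lateness 11
J2: 23→33, due 24, lateness 9
J1: 33→41, due 11, lateness 30
Maximum = 30.
EDD (increasing due date): J1 J4 J2 J3.
J1: 0→8, due 11, lateness -3
J4: 8→19, due 12, lateness 7
J2: 19→29, due 24, lateness 5
J3: 29→41, due 26, lateness 15
Maximum = 15.
Difference = 30 − 15 = 15.

15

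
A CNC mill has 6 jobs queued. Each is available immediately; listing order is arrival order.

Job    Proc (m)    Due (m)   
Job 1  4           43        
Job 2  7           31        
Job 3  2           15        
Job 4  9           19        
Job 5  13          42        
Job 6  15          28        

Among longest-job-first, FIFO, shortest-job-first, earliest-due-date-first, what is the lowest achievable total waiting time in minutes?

78

LPT (decreasing processing time): Job 6 Job 5 Job 4 Job 2 Job 1 Job 3.
Job 6: waits 0, runs 0→15
Job 5: waits 15, runs 15→28
Job 4: waits 28, runs 28→37
Job 2: waits 37, runs 37→44
Job 1: waits 44, runs 44→48
Job 3: waits 48, runs 48→50
Sum = 0+15+28+37+44+48 = 172.
FIFO (arrival order): Job 1 Job 2 Job 3 Job 4 Job 5 Job 6.
Job 1: waits 0, runs 0→4
Job 2: waits 4, runs 4→11
Job 3: waits 11, runs 11→13
Job 4: waits 13, runs 13→22
Job 5: waits 22, runs 22→35
Job 6: waits 35, runs 35→50
Sum = 0+4+11+13+22+35 = 85.
SPT (increasing processing time): Job 3 Job 1 Job 2 Job 4 Job 5 Job 6.
Job 3: waits 0, runs 0→2
Job 1: waits 2, runs 2→6
Job 2: waits 6, runs 6→13
Job 4: waits 13, runs 13→22
Job 5: waits 22, runs 22→35
Job 6: waits 35, runs 35→50
Sum = 0+2+6+13+22+35 = 78.
EDD (increasing due date): Job 3 Job 4 Job 6 Job 2 Job 5 Job 1.
Job 3: waits 0, runs 0→2
Job 4: waits 2, runs 2→11
Job 6: waits 11, runs 11→26
Job 2: waits 26, runs 26→33
Job 5: waits 33, runs 33→46
Job 1: waits 46, runs 46→50
Sum = 0+2+11+26+33+46 = 118.
LPT 172, FIFO 85, SPT 78, EDD 118 → minimum 78.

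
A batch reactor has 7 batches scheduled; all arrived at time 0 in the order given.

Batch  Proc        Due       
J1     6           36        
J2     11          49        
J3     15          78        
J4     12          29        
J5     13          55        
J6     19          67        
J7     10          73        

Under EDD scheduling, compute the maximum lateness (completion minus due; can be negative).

8

EDD (increasing due date): J4 J1 J2 J5 J6 J7 J3.
J4: 0→12, due 29, lateness -17
J1: 12→18, due 36, lateness -18
J2: 18→29, due 49, lateness -20
J5: 29→42, due 55, lateness -13
J6: 42→61, due 67, lateness -6
J7: 61→71, due 73, lateness -2
J3: 71→86, due 78, lateness 8
Maximum = 8.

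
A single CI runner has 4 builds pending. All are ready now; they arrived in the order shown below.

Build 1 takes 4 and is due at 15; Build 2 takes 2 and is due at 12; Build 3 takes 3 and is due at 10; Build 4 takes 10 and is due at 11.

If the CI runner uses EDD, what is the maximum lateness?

4

EDD (increasing due date): Build 3 Build 4 Build 2 Build 1.
Build 3: 0→3, due 10, lateness -7
Build 4: 3→13, due 11, lateness 2
Build 2: 13→15, due 12, lateness 3
Build 1: 15→19, due 15, lateness 4
Maximum = 4.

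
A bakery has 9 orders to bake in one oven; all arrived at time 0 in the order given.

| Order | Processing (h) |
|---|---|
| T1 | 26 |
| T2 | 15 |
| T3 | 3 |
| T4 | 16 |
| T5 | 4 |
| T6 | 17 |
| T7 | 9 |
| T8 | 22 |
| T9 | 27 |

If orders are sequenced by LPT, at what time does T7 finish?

LPT (decreasing processing time): T9 T1 T8 T6 T4 T2 T7 T5 T3.
T9: 0→27
T1: 27→53
T8: 53→75
T6: 75→92
T4: 92→108
T2: 108→123
T7: 123→132

132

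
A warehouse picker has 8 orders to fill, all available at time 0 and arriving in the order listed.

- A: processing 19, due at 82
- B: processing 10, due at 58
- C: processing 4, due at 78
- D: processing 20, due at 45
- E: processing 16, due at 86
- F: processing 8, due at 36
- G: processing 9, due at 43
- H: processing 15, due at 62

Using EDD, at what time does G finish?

EDD (increasing due date): F G D B H C A E.
F: 0→8
G: 8→17

17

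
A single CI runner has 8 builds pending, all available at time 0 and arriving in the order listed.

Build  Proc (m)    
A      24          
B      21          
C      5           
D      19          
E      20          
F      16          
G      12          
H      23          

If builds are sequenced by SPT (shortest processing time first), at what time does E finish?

72

SPT (increasing processing time): C G F D E B H A.
C: 0→5
G: 5→17
F: 17→33
D: 33→52
E: 52→72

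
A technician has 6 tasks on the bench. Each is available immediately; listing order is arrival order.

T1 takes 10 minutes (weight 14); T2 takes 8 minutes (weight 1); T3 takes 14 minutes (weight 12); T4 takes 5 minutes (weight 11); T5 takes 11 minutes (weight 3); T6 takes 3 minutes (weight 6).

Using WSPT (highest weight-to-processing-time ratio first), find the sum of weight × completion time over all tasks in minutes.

WSPT (decreasing weight/processing-time ratio): T4 T6 T1 T3 T5 T2.
T4: finishes 5, weight 11, w·C = 55
T6: finishes 8, weight 6, w·C = 48
T1: finishes 18, weight 14, w·C = 252
T3: finishes 32, weight 12, w·C = 384
T5: finishes 43, weight 3, w·C = 129
T2: finishes 51, weight 1, w·C = 51
Sum = 55+48+252+384+129+51 = 919.

919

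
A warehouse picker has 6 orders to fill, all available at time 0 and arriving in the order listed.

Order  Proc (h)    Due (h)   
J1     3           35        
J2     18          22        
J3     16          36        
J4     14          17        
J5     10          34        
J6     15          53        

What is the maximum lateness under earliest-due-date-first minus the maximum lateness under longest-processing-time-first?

EDD (increasing due date): J4 J2 J5 J1 J3 J6.
J4: 0→14, due 17, lateness -3
J2: 14→32, due 22, lateness 10
J5: 32→42, due 34, lateness 8
J1: 42→45, due 35, lateness 10
J3: 45→61, due 36, lateness 25
J6: 61→76, due 53, lateness 23
Maximum = 25.
LPT (decreasing processing time): J2 J3 J6 J4 J5 J1.
J2: 0→18, due 22, lateness -4
J3: 18→34, due 36, lateness -2
J6: 34→49, due 53, lateness -4
J4: 49→63, due 17, lateness 46
J5: 63→73, due 34, lateness 39
J1: 73→76, due 35, lateness 41
Maximum = 46.
Difference = 25 − 46 = -21.

-21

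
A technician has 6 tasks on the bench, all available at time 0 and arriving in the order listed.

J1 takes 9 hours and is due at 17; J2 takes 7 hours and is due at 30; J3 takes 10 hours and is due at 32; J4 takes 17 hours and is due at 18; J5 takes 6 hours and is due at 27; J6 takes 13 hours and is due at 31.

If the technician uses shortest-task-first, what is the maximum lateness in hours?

44

SPT (increasing processing time): J5 J2 J1 J3 J6 J4.
J5: 0→6, due 27, lateness -21
J2: 6→13, due 30, lateness -17
J1: 13→22, due 17, lateness 5
J3: 22→32, due 32, lateness 0
J6: 32→45, due 31, lateness 14
J4: 45→62, due 18, lateness 44
Maximum = 44.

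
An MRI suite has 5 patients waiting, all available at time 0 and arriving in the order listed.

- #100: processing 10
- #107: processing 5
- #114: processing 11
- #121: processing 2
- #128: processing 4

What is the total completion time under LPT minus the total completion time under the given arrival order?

9

LPT (decreasing processing time): #114 #100 #107 #128 #121.
#114: 0→11
#100: 11→21
#107: 21→26
#128: 26→30
#121: 30→32
Sum = 11+21+26+30+32 = 120.
FIFO (arrival order): #100 #107 #114 #121 #128.
#100: 0→10
#107: 10→15
#114: 15→26
#121: 26→28
#128: 28→32
Sum = 10+15+26+28+32 = 111.
Difference = 120 − 111 = 9.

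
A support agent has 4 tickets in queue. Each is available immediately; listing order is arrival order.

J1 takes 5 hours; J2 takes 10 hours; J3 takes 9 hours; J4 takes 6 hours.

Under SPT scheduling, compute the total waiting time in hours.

SPT (increasing processing time): J1 J4 J3 J2.
J1: waits 0, runs 0→5
J4: waits 5, runs 5→11
J3: waits 11, runs 11→20
J2: waits 20, runs 20→30
Sum = 0+5+11+20 = 36.

36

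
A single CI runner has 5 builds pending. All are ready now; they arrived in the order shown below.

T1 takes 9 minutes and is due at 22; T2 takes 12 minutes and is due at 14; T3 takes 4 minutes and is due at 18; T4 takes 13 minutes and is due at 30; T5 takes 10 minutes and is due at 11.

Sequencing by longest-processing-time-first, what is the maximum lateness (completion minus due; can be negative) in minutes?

LPT (decreasing processing time): T4 T2 T5 T1 T3.
T4: 0→13, due 30, lateness -17
T2: 13→25, due 14, lateness 11
T5: 25→35, due 11, lateness 24
T1: 35→44, due 22, lateness 22
T3: 44→48, due 18, lateness 30
Maximum = 30.

30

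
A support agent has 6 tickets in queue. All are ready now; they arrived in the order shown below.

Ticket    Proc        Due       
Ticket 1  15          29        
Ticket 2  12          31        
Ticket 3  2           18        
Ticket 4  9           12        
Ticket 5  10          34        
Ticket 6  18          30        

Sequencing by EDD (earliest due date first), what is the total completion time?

EDD (increasing due date): Ticket 4 Ticket 3 Ticket 1 Ticket 6 Ticket 2 Ticket 5.
Ticket 4: 0→9
Ticket 3: 9→11
Ticket 1: 11→26
Ticket 6: 26→44
Ticket 2: 44→56
Ticket 5: 56→66
Sum = 9+11+26+44+56+66 = 212.

212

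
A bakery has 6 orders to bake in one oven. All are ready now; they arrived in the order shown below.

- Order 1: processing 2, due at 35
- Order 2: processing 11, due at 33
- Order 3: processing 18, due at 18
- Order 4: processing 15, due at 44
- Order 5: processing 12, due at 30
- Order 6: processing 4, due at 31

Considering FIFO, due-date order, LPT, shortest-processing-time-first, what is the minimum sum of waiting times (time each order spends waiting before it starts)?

98

FIFO (arrival order): Order 1 Order 2 Order 3 Order 4 Order 5 Order 6.
Order 1: waits 0, runs 0→2
Order 2: waits 2, runs 2→13
Order 3: waits 13, runs 13→31
Order 4: waits 31, runs 31→46
Order 5: waits 46, runs 46→58
Order 6: waits 58, runs 58→62
Sum = 0+2+13+31+46+58 = 150.
EDD (increasing due date): Order 3 Order 5 Order 6 Order 2 Order 1 Order 4.
Order 3: waits 0, runs 0→18
Order 5: waits 18, runs 18→30
Order 6: waits 30, runs 30→34
Order 2: waits 34, runs 34→45
Order 1: waits 45, runs 45→47
Order 4: waits 47, runs 47→62
Sum = 0+18+30+34+45+47 = 174.
LPT (decreasing processing time): Order 3 Order 4 Order 5 Order 2 Order 6 Order 1.
Order 3: waits 0, runs 0→18
Order 4: waits 18, runs 18→33
Order 5: waits 33, runs 33→45
Order 2: waits 45, runs 45→56
Order 6: waits 56, runs 56→60
Order 1: waits 60, runs 60→62
Sum = 0+18+33+45+56+60 = 212.
SPT (increasing processing time): Order 1 Order 6 Order 2 Order 5 Order 4 Order 3.
Order 1: waits 0, runs 0→2
Order 6: waits 2, runs 2→6
Order 2: waits 6, runs 6→17
Order 5: waits 17, runs 17→29
Order 4: waits 29, runs 29→44
Order 3: waits 44, runs 44→62
Sum = 0+2+6+17+29+44 = 98.
FIFO 150, EDD 174, LPT 212, SPT 98 → minimum 98.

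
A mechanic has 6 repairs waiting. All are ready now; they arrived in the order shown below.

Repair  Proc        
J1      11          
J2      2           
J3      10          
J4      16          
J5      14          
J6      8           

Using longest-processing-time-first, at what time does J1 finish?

LPT (decreasing processing time): J4 J5 J1 J3 J6 J2.
J4: 0→16
J5: 16→30
J1: 30→41

41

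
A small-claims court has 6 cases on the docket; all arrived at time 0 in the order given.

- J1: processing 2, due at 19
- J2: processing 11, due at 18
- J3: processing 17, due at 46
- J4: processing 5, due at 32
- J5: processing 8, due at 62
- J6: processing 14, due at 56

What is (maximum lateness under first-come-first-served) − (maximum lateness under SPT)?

FIFO (arrival order): J1 J2 J3 J4 J5 J6.
J1: 0→2, due 19, lateness -17
J2: 2→13, due 18, lateness -5
J3: 13→30, due 46, lateness -16
J4: 30→35, due 32, lateness 3
J5: 35→43, due 62, lateness -19
J6: 43→57, due 56, lateness 1
Maximum = 3.
SPT (increasing processing time): J1 J4 J5 J2 J6 J3.
J1: 0→2, due 19, lateness -17
J4: 2→7, due 32, lateness -25
J5: 7→15, due 62, lateness -47
J2: 15→26, due 18, lateness 8
J6: 26→40, due 56, lateness -16
J3: 40→57, due 46, lateness 11
Maximum = 11.
Difference = 3 − 11 = -8.

-8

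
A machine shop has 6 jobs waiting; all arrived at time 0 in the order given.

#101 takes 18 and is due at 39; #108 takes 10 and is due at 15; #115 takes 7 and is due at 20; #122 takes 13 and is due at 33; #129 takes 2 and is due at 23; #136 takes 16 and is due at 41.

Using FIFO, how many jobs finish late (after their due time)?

5

FIFO (arrival order): #101 #108 #115 #122 #129 #136.
#101: 0→18, due 39, tardiness 0
#108: 18→28, due 15, tardiness 13
#115: 28→35, due 20, tardiness 15
#122: 35→48, due 33, tardiness 15
#129: 48→50, due 23, tardiness 27
#136: 50→66, due 41, tardiness 25
Late jobs: 5.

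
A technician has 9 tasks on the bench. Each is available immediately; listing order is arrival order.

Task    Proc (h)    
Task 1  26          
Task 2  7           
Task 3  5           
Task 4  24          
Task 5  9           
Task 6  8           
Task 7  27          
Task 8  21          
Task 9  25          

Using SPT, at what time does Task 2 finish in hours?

12

SPT (increasing processing time): Task 3 Task 2 Task 6 Task 5 Task 8 Task 4 Task 9 Task 1 Task 7.
Task 3: 0→5
Task 2: 5→12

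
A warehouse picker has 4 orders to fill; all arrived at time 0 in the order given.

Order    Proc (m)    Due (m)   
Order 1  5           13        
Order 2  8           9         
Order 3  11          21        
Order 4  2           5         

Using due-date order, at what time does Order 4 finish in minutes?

2

EDD (increasing due date): Order 4 Order 2 Order 1 Order 3.
Order 4: 0→2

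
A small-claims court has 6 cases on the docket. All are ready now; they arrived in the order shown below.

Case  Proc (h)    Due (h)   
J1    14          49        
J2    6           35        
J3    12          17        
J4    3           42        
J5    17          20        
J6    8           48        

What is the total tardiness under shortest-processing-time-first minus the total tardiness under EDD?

32

SPT (increasing processing time): J4 J2 J6 J3 J1 J5.
J4: 0→3, due 42, tardiness 0
J2: 3→9, due 35, tardiness 0
J6: 9→17, due 48, tardiness 0
J3: 17→29, due 17, tardiness 12
J1: 29→43, due 49, tardiness 0
J5: 43→60, due 20, tardiness 40
Sum = 0+0+0+12+0+40 = 52.
EDD (increasing due date): J3 J5 J2 J4 J6 J1.
J3: 0→12, due 17, tardiness 0
J5: 12→29, due 20, tardiness 9
J2: 29→35, due 35, tardiness 0
J4: 35→38, due 42, tardiness 0
J6: 38→46, due 48, tardiness 0
J1: 46→60, due 49, tardiness 11
Sum = 0+9+0+0+0+11 = 20.
Difference = 52 − 20 = 32.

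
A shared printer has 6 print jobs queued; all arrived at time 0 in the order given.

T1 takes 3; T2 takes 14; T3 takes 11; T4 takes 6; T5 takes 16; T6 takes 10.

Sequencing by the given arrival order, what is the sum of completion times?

192

FIFO (arrival order): T1 T2 T3 T4 T5 T6.
T1: 0→3
T2: 3→17
T3: 17→28
T4: 28→34
T5: 34→50
T6: 50→60
Sum = 3+17+28+34+50+60 = 192.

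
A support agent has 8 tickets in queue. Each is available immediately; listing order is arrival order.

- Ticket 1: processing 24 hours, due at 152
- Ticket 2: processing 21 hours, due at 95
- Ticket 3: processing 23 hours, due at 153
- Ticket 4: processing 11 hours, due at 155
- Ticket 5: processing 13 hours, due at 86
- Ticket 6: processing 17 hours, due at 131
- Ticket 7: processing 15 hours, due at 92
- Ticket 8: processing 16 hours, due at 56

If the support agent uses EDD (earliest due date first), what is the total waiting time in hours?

EDD (increasing due date): Ticket 8 Ticket 5 Ticket 7 Ticket 2 Ticket 6 Ticket 1 Ticket 3 Ticket 4.
Ticket 8: waits 0, runs 0→16
Ticket 5: waits 16, runs 16→29
Ticket 7: waits 29, runs 29→44
Ticket 2: waits 44, runs 44→65
Ticket 6: waits 65, runs 65→82
Ticket 1: waits 82, runs 82→106
Ticket 3: waits 106, runs 106→129
Ticket 4: waits 129, runs 129→140
Sum = 0+16+29+44+65+82+106+129 = 471.

471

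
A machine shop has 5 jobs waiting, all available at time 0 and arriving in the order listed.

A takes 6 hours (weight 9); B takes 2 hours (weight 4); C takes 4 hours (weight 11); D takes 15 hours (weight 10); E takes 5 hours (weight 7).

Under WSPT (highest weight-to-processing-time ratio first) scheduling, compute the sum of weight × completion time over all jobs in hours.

WSPT (decreasing weight/processing-time ratio): C B A E D.
C: finishes 4, weight 11, w·C = 44
B: finishes 6, weight 4, w·C = 24
A: finishes 12, weight 9, w·C = 108
E: finishes 17, weight 7, w·C = 119
D: finishes 32, weight 10, w·C = 320
Sum = 44+24+108+119+320 = 615.

615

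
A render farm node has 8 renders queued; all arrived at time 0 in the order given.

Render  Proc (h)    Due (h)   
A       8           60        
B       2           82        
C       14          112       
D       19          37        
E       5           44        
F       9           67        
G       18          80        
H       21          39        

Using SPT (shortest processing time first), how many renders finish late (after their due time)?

2

SPT (increasing processing time): B E A F C G D H.
B: 0→2, due 82, tardiness 0
E: 2→7, due 44, tardiness 0
A: 7→15, due 60, tardiness 0
F: 15→24, due 67, tardiness 0
C: 24→38, due 112, tardiness 0
G: 38→56, due 80, tardiness 0
D: 56→75, due 37, tardiness 38
H: 75→96, due 39, tardiness 57
Late renders: 2.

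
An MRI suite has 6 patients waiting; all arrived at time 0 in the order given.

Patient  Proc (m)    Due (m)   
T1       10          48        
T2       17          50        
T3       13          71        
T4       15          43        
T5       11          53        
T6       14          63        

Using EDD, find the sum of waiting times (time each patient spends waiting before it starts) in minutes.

EDD (increasing due date): T4 T1 T2 T5 T6 T3.
T4: waits 0, runs 0→15
T1: waits 15, runs 15→25
T2: waits 25, runs 25→42
T5: waits 42, runs 42→53
T6: waits 53, runs 53→67
T3: waits 67, runs 67→80
Sum = 0+15+25+42+53+67 = 202.

202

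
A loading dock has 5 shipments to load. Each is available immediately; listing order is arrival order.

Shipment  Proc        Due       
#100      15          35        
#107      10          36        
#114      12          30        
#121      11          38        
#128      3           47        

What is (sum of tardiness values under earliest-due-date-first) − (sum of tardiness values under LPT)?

EDD (increasing due date): #114 #100 #107 #121 #128.
#114: 0→12, due 30, tardiness 0
#100: 12→27, due 35, tardiness 0
#107: 27→37, due 36, tardiness 1
#121: 37→48, due 38, tardiness 10
#128: 48→51, due 47, tardiness 4
Sum = 0+0+1+10+4 = 15.
LPT (decreasing processing time): #100 #114 #121 #107 #128.
#100: 0→15, due 35, tardiness 0
#114: 15→27, due 30, tardiness 0
#121: 27→38, due 38, tardiness 0
#107: 38→48, due 36, tardiness 12
#128: 48→51, due 47, tardiness 4
Sum = 0+0+0+12+4 = 16.
Difference = 15 − 16 = -1.

-1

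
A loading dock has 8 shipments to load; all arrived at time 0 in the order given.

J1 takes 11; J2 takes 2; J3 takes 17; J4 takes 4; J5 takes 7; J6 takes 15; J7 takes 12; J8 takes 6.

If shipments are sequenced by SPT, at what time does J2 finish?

SPT (increasing processing time): J2 J4 J8 J5 J1 J7 J6 J3.
J2: 0→2

2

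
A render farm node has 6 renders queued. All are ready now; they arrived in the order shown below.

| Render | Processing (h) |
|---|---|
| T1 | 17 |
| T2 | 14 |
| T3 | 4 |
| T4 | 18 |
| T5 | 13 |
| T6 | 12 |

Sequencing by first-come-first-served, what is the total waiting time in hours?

202

FIFO (arrival order): T1 T2 T3 T4 T5 T6.
T1: waits 0, runs 0→17
T2: waits 17, runs 17→31
T3: waits 31, runs 31→35
T4: waits 35, runs 35→53
T5: waits 53, runs 53→66
T6: waits 66, runs 66→78
Sum = 0+17+31+35+53+66 = 202.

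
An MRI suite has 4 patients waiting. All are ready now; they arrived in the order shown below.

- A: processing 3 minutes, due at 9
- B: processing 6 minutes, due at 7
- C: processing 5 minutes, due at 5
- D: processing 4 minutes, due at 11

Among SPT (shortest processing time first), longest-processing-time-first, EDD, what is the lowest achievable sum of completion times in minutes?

SPT (increasing processing time): A D C B.
A: 0→3
D: 3→7
C: 7→12
B: 12→18
Sum = 3+7+12+18 = 40.
LPT (decreasing processing time): B C D A.
B: 0→6
C: 6→11
D: 11→15
A: 15→18
Sum = 6+11+15+18 = 50.
EDD (increasing due date): C B A D.
C: 0→5
B: 5→11
A: 11→14
D: 14→18
Sum = 5+11+14+18 = 48.
SPT 40, LPT 50, EDD 48 → minimum 40.

40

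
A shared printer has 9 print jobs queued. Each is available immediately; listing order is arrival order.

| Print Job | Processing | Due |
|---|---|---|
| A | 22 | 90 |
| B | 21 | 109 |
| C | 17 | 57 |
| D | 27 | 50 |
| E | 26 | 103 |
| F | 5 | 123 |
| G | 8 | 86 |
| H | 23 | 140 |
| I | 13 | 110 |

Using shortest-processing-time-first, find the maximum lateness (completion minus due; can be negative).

112

SPT (increasing processing time): F G I C B A H E D.
F: 0→5, due 123, lateness -118
G: 5→13, due 86, lateness -73
I: 13→26, due 110, lateness -84
C: 26→43, due 57, lateness -14
B: 43→64, due 109, lateness -45
A: 64→86, due 90, lateness -4
H: 86→109, due 140, lateness -31
E: 109→135, due 103, lateness 32
D: 135→162, due 50, lateness 112
Maximum = 112.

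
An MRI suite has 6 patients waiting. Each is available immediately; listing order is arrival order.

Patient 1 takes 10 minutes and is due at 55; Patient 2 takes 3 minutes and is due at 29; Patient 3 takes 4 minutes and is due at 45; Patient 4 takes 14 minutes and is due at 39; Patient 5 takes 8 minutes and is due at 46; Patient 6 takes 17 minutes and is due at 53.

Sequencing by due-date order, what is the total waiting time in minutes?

116

EDD (increasing due date): Patient 2 Patient 4 Patient 3 Patient 5 Patient 6 Patient 1.
Patient 2: waits 0, runs 0→3
Patient 4: waits 3, runs 3→17
Patient 3: waits 17, runs 17→21
Patient 5: waits 21, runs 21→29
Patient 6: waits 29, runs 29→46
Patient 1: waits 46, runs 46→56
Sum = 0+3+17+21+29+46 = 116.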